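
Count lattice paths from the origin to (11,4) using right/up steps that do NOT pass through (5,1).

Total paths to (11,4): C(15,4) = 1365.
Paths through (5,1): C(6,1) x C(9,3) = 504.
Avoiding (5,1): 1365 - 504.

Final answer: 861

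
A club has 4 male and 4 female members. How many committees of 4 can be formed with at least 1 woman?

Sum over valid woman counts:
C(4,1)C(4,3) = 16
C(4,2)C(4,2) = 36
C(4,3)C(4,1) = 16
C(4,4)C(4,0) = 1
Total: 16 + 36 + 16 + 1.

Final answer: 69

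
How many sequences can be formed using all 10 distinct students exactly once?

The number of ways to arrange 10 distinct objects is 10!.

Final answer: 10! = 3628800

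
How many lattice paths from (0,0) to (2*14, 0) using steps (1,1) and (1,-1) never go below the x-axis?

Total monotonic paths to (14,14): C(28,14) = 40116600.
Reflecting each bad path at its first crossing gives a bijection with paths to (13,15): C(28,15) = 37442160.
Valid Dyck paths: 40116600 - 37442160.
(Check: C(28,14) - C(28,15) = C(28,14)/15, the Catalan number C_{14}.)

Final answer: C_{14} = 2674440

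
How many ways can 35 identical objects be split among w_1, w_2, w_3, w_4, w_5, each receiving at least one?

Substitute w'_i = w_i - 1 (so w'_i >= 0). Then sum w'_i = 35 - 5 = 30.
Stars and bars: C(30+5-1, 5-1) = C(34,4).

Final answer: C(34,4) = 46376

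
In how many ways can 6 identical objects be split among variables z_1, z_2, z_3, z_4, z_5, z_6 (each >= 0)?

Stars and bars with 6 stars and 5 bars:
C(6+6-1, 6-1) = C(11,5).

Final answer: C(11,5) = 462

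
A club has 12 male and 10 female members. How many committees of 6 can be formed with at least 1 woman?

Sum over valid woman counts:
C(10,1)C(12,5) = 7920
C(10,2)C(12,4) = 22275
C(10,3)C(12,3) = 26400
C(10,4)C(12,2) = 13860
C(10,5)C(12,1) = 3024
C(10,6)C(12,0) = 210
Total: 7920 + 22275 + 26400 + 13860 + 3024 + 210.

Final answer: 73689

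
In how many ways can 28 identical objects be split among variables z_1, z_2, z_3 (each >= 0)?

Stars and bars with 28 stars and 2 bars:
C(28+3-1, 3-1) = C(30,2).

Final answer: C(30,2) = 435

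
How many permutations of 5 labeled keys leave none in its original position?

Derangements satisfy D(n) = (n-1)(D(n-1) + D(n-2)), starting from D(0)=1, D(1)=0.
D(2) = 1 x (0 + 1) = 1
D(3) = 2 x (1 + 0) = 2
D(4) = 3 x (2 + 1) = 9
D(5) = 4 x (D(4) + D(3)) = 4 x (9 + 2)

Final answer: D(5) = 44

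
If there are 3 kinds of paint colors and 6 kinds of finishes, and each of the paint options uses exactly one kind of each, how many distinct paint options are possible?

By the multiplication principle: 3 x 6.

Final answer: 18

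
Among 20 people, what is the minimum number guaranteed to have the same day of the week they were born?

There are 7 possible values for day of the week they were born. With 20 people and 7 categories, by pigeonhole: ceiling(20/7).

Final answer: 3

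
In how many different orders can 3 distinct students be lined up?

The number of ways to arrange 3 distinct objects is 3!.

Final answer: 3! = 6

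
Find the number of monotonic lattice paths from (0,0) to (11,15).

Each path has 11 right steps and 15 up steps in some order (26 steps total).
Choose which 15 of the 26 steps are up: C(26,15).

Final answer: C(26,15) = 7726160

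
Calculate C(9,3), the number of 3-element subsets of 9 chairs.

C(9,3) = 9!/(3! x (9-3)!).

Final answer: C(9,3) = 84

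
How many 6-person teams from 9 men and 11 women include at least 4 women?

Sum over valid woman counts:
C(11,4)C(9,2) = 11880
C(11,5)C(9,1) = 4158
C(11,6)C(9,0) = 462
Total: 11880 + 4158 + 462.

Final answer: 16500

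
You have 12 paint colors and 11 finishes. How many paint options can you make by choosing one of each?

By the multiplication principle: 12 x 11.

Final answer: 132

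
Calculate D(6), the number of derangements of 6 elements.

D(n) = (n-1)(D(n-1) + D(n-2)), D(0)=1, D(1)=0.
Building up: D(2)=1, D(3)=2, D(4)=9, D(5)=44.
D(6) = 5 x (D(5) + D(4)) = 5 x (44 + 9).

Final answer: D(6) = 265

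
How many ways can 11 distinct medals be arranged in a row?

The number of ways to arrange 11 distinct objects is 11!.

Final answer: 11! = 39916800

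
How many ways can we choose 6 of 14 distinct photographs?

C(14,6) = 14!/(6! x 8!).

Final answer: \binom{14}{6} = 3003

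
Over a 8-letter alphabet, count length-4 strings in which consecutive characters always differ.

First character: 8 choices. Each subsequent: 7 choices (must differ from the previous one).
Total: 8 x 7^3.

Final answer: 8 x 7^{3} = 2744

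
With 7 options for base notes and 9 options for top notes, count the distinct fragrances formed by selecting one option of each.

By the multiplication principle: 7 x 9.

Final answer: 63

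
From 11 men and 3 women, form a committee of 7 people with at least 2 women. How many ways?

Sum over valid woman counts:
C(3,2)C(11,5) = 1386
C(3,3)C(11,4) = 330
Total: 1386 + 330.

Final answer: 1716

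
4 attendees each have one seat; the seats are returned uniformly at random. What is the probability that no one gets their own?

Derangements satisfy D(n) = (n-1)(D(n-1) + D(n-2)), starting from D(0)=1, D(1)=0.
Building up: D(2)=1, D(3)=2, D(4)=9.
Total arrangements: 4! = 24.
Probability = D(4)/4! = 3/8.

Final answer: D(4)/4! = 9/24 = 0.375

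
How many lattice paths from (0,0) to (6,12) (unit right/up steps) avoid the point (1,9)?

Total paths to (6,12): C(18,12) = 18564.
Paths through (1,9): C(10,9) x C(8,3) = 560.
Avoiding (1,9): 18564 - 560.

Final answer: 18004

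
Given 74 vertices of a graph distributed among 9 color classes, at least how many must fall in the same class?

By pigeonhole with 74 objects and 9 categories: ceiling(74/9).

Final answer: 9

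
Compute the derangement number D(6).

D(n) = (n-1)(D(n-1) + D(n-2)), D(0)=1, D(1)=0.
Building up: D(2)=1, D(3)=2, D(4)=9, D(5)=44.
D(6) = 5 x (D(5) + D(4)) = 5 x (44 + 9).

Final answer: D(6) = 265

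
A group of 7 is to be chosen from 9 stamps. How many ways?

C(9,7) = 9!/(7! x 2!).

Final answer: \binom{9}{7} = 36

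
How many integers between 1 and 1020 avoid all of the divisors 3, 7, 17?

|div by 3|=340, |div by 7|=145, |div by 17|=60.
|div by 3&7|=48, |div by 3&17|=20, |div by 7&17|=8, |div by all|=2.
By inclusion-exclusion, divisible by at least one: 340+145+60-48-20-8+2 = 471.
Not divisible by any: 1020 - 471.

Final answer: 549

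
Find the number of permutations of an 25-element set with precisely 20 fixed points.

Choose which 20 elements are fixed: C(25,20) = 53130.
Derange the remaining 5 using D(j) = (j-1)(D(j-1) + D(j-2)), D(0)=1, D(1)=0: D(2)=1, D(3)=2, D(4)=9, D(5)=44.
Total: 53130 x 44.

Final answer: C(25,20) D(5) = 2337720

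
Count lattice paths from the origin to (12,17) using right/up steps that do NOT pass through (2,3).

Total paths to (12,17): C(29,17) = 51895935.
Paths through (2,3): C(5,3) x C(24,14) = 19612560.
Avoiding (2,3): 51895935 - 19612560.

Final answer: 32283375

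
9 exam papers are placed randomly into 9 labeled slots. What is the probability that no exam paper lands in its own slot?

D(n) = (n-1)(D(n-1) + D(n-2)), D(0)=1, D(1)=0.
Building up: D(2)=1, D(3)=2, D(4)=9, D(5)=44, D(6)=265, D(7)=1854, D(8)=14833, D(9)=133496.
Total arrangements: 9! = 362880.
Probability = D(9)/9! = 16687/45360.

Final answer: D(9)/9! = 133496/362880 = 0.367879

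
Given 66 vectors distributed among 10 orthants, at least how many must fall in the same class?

By pigeonhole with 66 objects and 10 categories: ceiling(66/10).

Final answer: 7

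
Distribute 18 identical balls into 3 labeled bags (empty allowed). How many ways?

Stars and bars: C(n+k-1, k-1) = C(20,2).

Final answer: C(20,2) = 190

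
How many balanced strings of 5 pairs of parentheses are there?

This is counted by the nth Catalan number C_n. Here n = 5 (pairs).
C_n = C(2n,n)/(n+1), so C_{5} = C(10,5)/6 = 252/6.

Final answer: C_{5} = 42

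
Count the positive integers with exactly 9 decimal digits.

The leading digit cannot be 0 (9 options); the other 8 digits can be anything (10 options each).
Total: 9 x 10^8.

Final answer: 900000000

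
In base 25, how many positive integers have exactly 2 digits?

In base 25, the leading digit has 24 choices (1..24); each of the remaining 1 digits has 25 choices.
Total: 24 x 25^1.

Final answer: 600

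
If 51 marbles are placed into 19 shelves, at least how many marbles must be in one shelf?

By the pigeonhole principle: ceiling(51/19).

Final answer: 3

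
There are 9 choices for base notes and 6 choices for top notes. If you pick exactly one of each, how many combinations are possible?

By the multiplication principle: 9 x 6.

Final answer: 54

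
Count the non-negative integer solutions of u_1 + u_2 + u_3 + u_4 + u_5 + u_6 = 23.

Stars and bars with 23 stars and 5 bars:
C(23+6-1, 6-1) = C(28,5).

Final answer: C(28,5) = 98280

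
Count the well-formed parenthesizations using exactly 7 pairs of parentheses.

This is a standard Catalan-number count: the answer is C_n. Here n = 7 (pairs).
C_n = C(2n,n) - C(2n,n+1), so C_{7} = C(14,7) - C(14,8) = 3432 - 3003.

Final answer: C_{7} = 429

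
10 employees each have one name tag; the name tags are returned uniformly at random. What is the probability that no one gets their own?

D(n) = (n-1)(D(n-1) + D(n-2)), D(0)=1, D(1)=0.
Building up: D(2)=1, D(3)=2, D(4)=9, D(5)=44, D(6)=265, D(7)=1854, D(8)=14833, D(9)=133496, D(10)=1334961.
Total arrangements: 10! = 3628800.
Probability = D(10)/10! = 16481/44800.

Final answer: D(10)/10! = 1334961/3628800 = 0.367879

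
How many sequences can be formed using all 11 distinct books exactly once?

The number of ways to arrange 11 distinct objects is 11!.

Final answer: 11! = 39916800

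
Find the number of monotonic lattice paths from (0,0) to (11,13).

Each path has 11 right steps and 13 up steps in some order (24 steps total).
Choose which 13 of the 24 steps are up: C(24,13).

Final answer: C(24,13) = 2496144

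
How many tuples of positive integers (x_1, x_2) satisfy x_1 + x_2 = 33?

Substitute x'_i = x_i - 1 (so x'_i >= 0). Then sum x'_i = 33 - 2 = 31.
Stars and bars: C(31+2-1, 2-1) = C(32,1).

Final answer: C(32,1) = 32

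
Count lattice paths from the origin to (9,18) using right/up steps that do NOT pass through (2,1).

Total paths to (9,18): C(27,18) = 4686825.
Paths through (2,1): C(3,1) x C(24,17) = 1038312.
Avoiding (2,1): 4686825 - 1038312.

Final answer: 3648513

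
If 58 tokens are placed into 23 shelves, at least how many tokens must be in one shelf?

By the pigeonhole principle: ceiling(58/23).

Final answer: 3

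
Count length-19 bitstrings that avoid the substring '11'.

Let a(n) count valid strings. If the last bit is 0 the prefix is any valid string of length n-1; if it is 1 the string must end in 01 with a valid prefix of length n-2. So a(n) = a(n-1) + a(n-2), a(1)=2, a(2)=3.
Iterating the recurrence: a(1)=2, a(2)=3, a(3)=5, a(4)=8, a(5)=13, a(6)=21, a(7)=34, a(8)=55, a(9)=89, a(10)=144, a(11)=233, a(12)=377, a(13)=610, a(14)=987, a(15)=1597, a(16)=2584, a(17)=4181, a(18)=6765, a(19)=10946.

Final answer: 10946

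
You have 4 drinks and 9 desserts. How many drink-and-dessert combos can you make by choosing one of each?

By the multiplication principle: 4 x 9.

Final answer: 36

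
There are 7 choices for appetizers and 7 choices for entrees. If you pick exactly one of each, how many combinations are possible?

By the multiplication principle: 7 x 7.

Final answer: 49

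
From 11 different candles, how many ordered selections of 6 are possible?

P(11,6) = 11!/(11-6)! = 11!/5!.

Final answer: P(11,6) = 332640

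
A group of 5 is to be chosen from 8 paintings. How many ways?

C(8,5) = 8!/(5! x (8-5)!).

Final answer: C(8,5) = 56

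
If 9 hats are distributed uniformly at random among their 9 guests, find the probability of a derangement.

Derangements satisfy D(n) = (n-1)(D(n-1) + D(n-2)), starting from D(0)=1, D(1)=0.
Building up: D(2)=1, D(3)=2, D(4)=9, D(5)=44, D(6)=265, D(7)=1854, D(8)=14833, D(9)=133496.
Total arrangements: 9! = 362880.
Probability = D(9)/9! = 16687/45360.

Final answer: D(9)/9! = 133496/362880 = 0.367879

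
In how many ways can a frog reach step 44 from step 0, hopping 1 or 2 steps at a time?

Condition on the final move: it is a 1-step (f(n-1) ways to get there) or a 2-step (f(n-2) ways), so f(n) = f(n-1) + f(n-2), with f(1)=1, f(2)=2.
Building up term by term: f(1)=1, f(2)=2, f(3)=3, f(4)=5, f(5)=8, f(6)=13, f(7)=21, f(8)=34, f(9)=55, f(10)=89, f(11)=144, f(12)=233, f(13)=377, f(14)=610, f(15)=987, f(16)=1597, f(17)=2584, f(18)=4181, f(19)=6765, f(20)=10946, f(21)=17711, f(22)=28657, f(23)=46368, f(24)=75025, f(25)=121393, f(26)=196418, f(27)=317811, f(28)=514229, f(29)=832040, f(30)=1346269, f(31)=2178309, f(32)=3524578, f(33)=5702887, f(34)=9227465, f(35)=14930352, f(36)=24157817, f(37)=39088169, f(38)=63245986, f(39)=102334155, f(40)=165580141, f(41)=267914296, f(42)=433494437, f(43)=701408733, f(44)=1134903170.

Final answer: 1134903170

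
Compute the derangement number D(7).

Use the recurrence D(n) = (n-1)(D(n-1) + D(n-2)) with D(0)=1, D(1)=0.
D(2) = 1 x (0 + 1) = 1
D(3) = 2 x (1 + 0) = 2
D(4) = 3 x (2 + 1) = 9
D(5) = 4 x (9 + 2) = 44
D(6) = 5 x (44 + 9) = 265
D(7) = 6 x (D(6) + D(5)) = 6 x (265 + 44)

Final answer: D(7) = 1854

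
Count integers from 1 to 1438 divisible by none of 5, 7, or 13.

|div by 5|=287, |div by 7|=205, |div by 13|=110.
|div by 5&7|=41, |div by 5&13|=22, |div by 7&13|=15, |div by all|=3.
By inclusion-exclusion, divisible by at least one: 287+205+110-41-22-15+3 = 527.
Not divisible by any: 1438 - 527.

Final answer: 911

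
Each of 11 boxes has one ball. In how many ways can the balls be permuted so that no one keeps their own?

Derangements satisfy D(n) = (n-1)(D(n-1) + D(n-2)), starting from D(0)=1, D(1)=0.
D(2) = 1 x (0 + 1) = 1
D(3) = 2 x (1 + 0) = 2
D(4) = 3 x (2 + 1) = 9
D(5) = 4 x (9 + 2) = 44
D(6) = 5 x (44 + 9) = 265
D(7) = 6 x (265 + 44) = 1854
D(8) = 7 x (1854 + 265) = 14833
D(9) = 8 x (14833 + 1854) = 133496
D(10) = 9 x (133496 + 14833) = 1334961
D(11) = 10 x (D(10) + D(9)) = 10 x (1334961 + 133496)

Final answer: D(11) = 14684570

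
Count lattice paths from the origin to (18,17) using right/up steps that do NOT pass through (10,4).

Total paths to (18,17): C(35,17) = 4537567650.
Paths through (10,4): C(14,4) x C(21,13) = 203693490.
Avoiding (10,4): 4537567650 - 203693490.

Final answer: 4333874160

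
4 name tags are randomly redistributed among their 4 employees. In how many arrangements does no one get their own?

D(n) = (n-1)(D(n-1) + D(n-2)), D(0)=1, D(1)=0.
D(2) = 1 x (0 + 1) = 1
D(3) = 2 x (1 + 0) = 2
D(4) = 3 x (D(3) + D(2)) = 3 x (2 + 1)

Final answer: D(4) = 9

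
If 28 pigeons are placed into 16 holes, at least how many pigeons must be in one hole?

By the pigeonhole principle: ceiling(28/16).

Final answer: 2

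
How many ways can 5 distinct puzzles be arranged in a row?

The number of ways to arrange 5 distinct objects is 5!.

Final answer: 5! = 120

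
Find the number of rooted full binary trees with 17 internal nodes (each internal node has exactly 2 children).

This is counted by the nth Catalan number C_n. Here n = 17.
C_n = C(2n,n) - C(2n,n+1), so C_{17} = C(34,17) - C(34,18) = 2333606220 - 2203961430.

Final answer: C_{17} = 129644790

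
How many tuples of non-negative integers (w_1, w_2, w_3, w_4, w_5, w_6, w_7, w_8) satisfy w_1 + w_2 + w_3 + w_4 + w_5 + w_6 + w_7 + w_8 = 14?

Stars and bars with 14 stars and 7 bars:
C(14+8-1, 8-1) = C(21,7).

Final answer: C(21,7) = 116280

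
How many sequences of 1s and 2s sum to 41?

Condition on the final move: it is a 1-step (f(n-1) ways to get there) or a 2-step (f(n-2) ways), so f(n) = f(n-1) + f(n-2), with f(1)=1, f(2)=2.
Building up term by term: f(1)=1, f(2)=2, f(3)=3, f(4)=5, f(5)=8, f(6)=13, f(7)=21, f(8)=34, f(9)=55, f(10)=89, f(11)=144, f(12)=233, f(13)=377, f(14)=610, f(15)=987, f(16)=1597, f(17)=2584, f(18)=4181, f(19)=6765, f(20)=10946, f(21)=17711, f(22)=28657, f(23)=46368, f(24)=75025, f(25)=121393, f(26)=196418, f(27)=317811, f(28)=514229, f(29)=832040, f(30)=1346269, f(31)=2178309, f(32)=3524578, f(33)=5702887, f(34)=9227465, f(35)=14930352, f(36)=24157817, f(37)=39088169, f(38)=63245986, f(39)=102334155, f(40)=165580141, f(41)=267914296.

Final answer: 267914296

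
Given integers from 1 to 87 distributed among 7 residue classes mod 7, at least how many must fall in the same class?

By pigeonhole with 87 objects and 7 categories: ceiling(87/7).

Final answer: 13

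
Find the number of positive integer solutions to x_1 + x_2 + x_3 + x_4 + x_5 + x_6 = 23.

Substitute x'_i = x_i - 1 (so x'_i >= 0). Then sum x'_i = 23 - 6 = 17.
Stars and bars: C(17+6-1, 6-1) = C(22,5).

Final answer: C(22,5) = 26334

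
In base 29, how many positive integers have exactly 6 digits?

Leading digit: 28 options (nonzero). Other 5 digit(s): 29 options each.
Total: 28 x 29^5.

Final answer: 574312172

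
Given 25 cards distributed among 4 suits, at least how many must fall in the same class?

By pigeonhole with 25 objects and 4 categories: ceiling(25/4).

Final answer: 7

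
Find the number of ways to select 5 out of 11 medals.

C(11,5) = 11!/(5! x (11-5)!).

Final answer: C(11,5) = 462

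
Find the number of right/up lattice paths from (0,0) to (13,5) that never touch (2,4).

Total paths to (13,5): C(18,5) = 8568.
Paths through (2,4): C(6,4) x C(12,1) = 180.
Avoiding (2,4): 8568 - 180.

Final answer: 8388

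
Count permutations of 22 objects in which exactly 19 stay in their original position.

Choose which 19 elements are fixed: C(22,19) = 1540.
Derange the remaining 3 using D(j) = (j-1)(D(j-1) + D(j-2)), D(0)=1, D(1)=0: D(2)=1, D(3)=2.
Total: 1540 x 2.

Final answer: C(22,19) D(3) = 3080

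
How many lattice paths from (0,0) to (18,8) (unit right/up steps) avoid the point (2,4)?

Total paths to (18,8): C(26,8) = 1562275.
Paths through (2,4): C(6,4) x C(20,4) = 72675.
Avoiding (2,4): 1562275 - 72675.

Final answer: 1489600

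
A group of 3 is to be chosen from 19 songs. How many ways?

C(19,3) = 19!/(3! x 16!).

Final answer: \binom{19}{3} = 969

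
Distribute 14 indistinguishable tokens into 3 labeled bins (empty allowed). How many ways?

Stars and bars: C(n+k-1, k-1) = C(16,2).

Final answer: C(16,2) = 120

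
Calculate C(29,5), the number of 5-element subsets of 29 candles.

C(29,5) = 29!/(5! x 24!).

Final answer: \binom{29}{5} = 118755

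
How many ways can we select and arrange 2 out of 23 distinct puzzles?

P(23,2) = 23!/(23-2)! = 23!/21!.

Final answer: P(23,2) = 506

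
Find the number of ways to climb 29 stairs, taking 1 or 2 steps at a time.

Condition on the final move: it is a 1-step (f(n-1) ways to get there) or a 2-step (f(n-2) ways), so f(n) = f(n-1) + f(n-2), with f(1)=1, f(2)=2.
Iterating the recurrence: f(1)=1, f(2)=2, f(3)=3, f(4)=5, f(5)=8, f(6)=13, f(7)=21, f(8)=34, f(9)=55, f(10)=89, f(11)=144, f(12)=233, f(13)=377, f(14)=610, f(15)=987, f(16)=1597, f(17)=2584, f(18)=4181, f(19)=6765, f(20)=10946, f(21)=17711, f(22)=28657, f(23)=46368, f(24)=75025, f(25)=121393, f(26)=196418, f(27)=317811, f(28)=514229, f(29)=832040.

Final answer: 832040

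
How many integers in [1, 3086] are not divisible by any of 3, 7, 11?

|div by 3|=1028, |div by 7|=440, |div by 11|=280.
|div by 3&7|=146, |div by 3&11|=93, |div by 7&11|=40, |div by all|=13.
By inclusion-exclusion, divisible by at least one: 1028+440+280-146-93-40+13 = 1482.
Not divisible by any: 3086 - 1482.

Final answer: 1604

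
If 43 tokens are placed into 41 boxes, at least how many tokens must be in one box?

By the pigeonhole principle: ceiling(43/41).

Final answer: 2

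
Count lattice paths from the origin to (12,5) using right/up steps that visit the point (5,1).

Paths (0,0)->(5,1): C(6,1) = 6.
Paths (5,1)->(12,5): C(11,4) = 330.
By multiplication principle: 6 x 330.

Final answer: 1980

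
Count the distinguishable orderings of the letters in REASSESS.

Letters (A:1, E:2, R:1, S:4). Total letters: 8.
Permutations = 8!/(4! x 2!).

Final answer: 840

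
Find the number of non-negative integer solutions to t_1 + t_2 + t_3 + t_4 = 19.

Stars and bars with 19 stars and 3 bars:
C(19+4-1, 4-1) = C(22,3).

Final answer: C(22,3) = 1540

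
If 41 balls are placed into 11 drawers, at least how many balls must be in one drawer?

By the pigeonhole principle: ceiling(41/11).

Final answer: 4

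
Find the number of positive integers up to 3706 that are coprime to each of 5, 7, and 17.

|div by 5|=741, |div by 7|=529, |div by 17|=218.
|div by 5&7|=105, |div by 5&17|=43, |div by 7&17|=31, |div by all|=6.
By inclusion-exclusion, divisible by at least one: 741+529+218-105-43-31+6 = 1315.
Not divisible by any: 3706 - 1315.

Final answer: 2391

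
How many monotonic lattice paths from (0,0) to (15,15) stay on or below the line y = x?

Total monotonic paths to (15,15): C(30,15) = 155117520.
A path is bad iff it touches y = x + 1; reflecting its initial segment maps bad paths bijectively onto all paths to (14,16), of which there are C(30,16) = 145422675.
Valid Dyck paths: 155117520 - 145422675.
(These counts are the Catalan numbers.)

Final answer: C_{15} = 9694845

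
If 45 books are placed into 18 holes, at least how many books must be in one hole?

By the pigeonhole principle: ceiling(45/18).

Final answer: 3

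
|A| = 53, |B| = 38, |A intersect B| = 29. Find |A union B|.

|A union B| = |A| + |B| - |A intersect B| = 53 + 38 - 29.

Final answer: 62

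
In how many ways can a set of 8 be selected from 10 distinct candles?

C(10,8) = 10!/(8! x 2!).

Final answer: \binom{10}{8} = 45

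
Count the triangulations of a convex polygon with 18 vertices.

This is counted by the nth Catalan number C_n. Here n = 18 - 2 = 16.
Using C_0 = 1 and C_(k+1) = C_k x 2(2k+1)/(k+2), build up term by term: C_1=1, C_2=2, C_3=5, C_4=14, C_5=42, C_6=132, C_7=429, C_8=1430, C_9=4862, C_10=16796, C_11=58786, C_12=208012, C_13=742900, C_14=2674440, C_15=9694845, C_16=35357670.

Final answer: C_{16} = 35357670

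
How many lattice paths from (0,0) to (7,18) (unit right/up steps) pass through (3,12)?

Paths (0,0)->(3,12): C(15,12) = 455.
Paths (3,12)->(7,18): C(10,6) = 210.
By multiplication principle: 455 x 210.

Final answer: 95550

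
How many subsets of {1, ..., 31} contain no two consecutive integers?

Let a(n) count such subsets of {1, ..., n}. Either n is excluded (a(n-1) ways) or n is included, forcing n-1 out (a(n-2) ways), so a(n) = a(n-1) + a(n-2) with a(1)=2, a(2)=3.
Building up term by term: a(1)=2, a(2)=3, a(3)=5, a(4)=8, a(5)=13, a(6)=21, a(7)=34, a(8)=55, a(9)=89, a(10)=144, a(11)=233, a(12)=377, a(13)=610, a(14)=987, a(15)=1597, a(16)=2584, a(17)=4181, a(18)=6765, a(19)=10946, a(20)=17711, a(21)=28657, a(22)=46368, a(23)=75025, a(24)=121393, a(25)=196418, a(26)=317811, a(27)=514229, a(28)=832040, a(29)=1346269, a(30)=2178309, a(31)=3524578.

Final answer: 3524578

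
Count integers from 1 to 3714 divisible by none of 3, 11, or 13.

|div by 3|=1238, |div by 11|=337, |div by 13|=285.
|div by 3&11|=112, |div by 3&13|=95, |div by 11&13|=25, |div by all|=8.
By inclusion-exclusion, divisible by at least one: 1238+337+285-112-95-25+8 = 1636.
Not divisible by any: 3714 - 1636.

Final answer: 2078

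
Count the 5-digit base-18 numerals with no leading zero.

These are the integers in [18^4, 18^5), so the count is 18^5 - 18^4 = 17 x 18^4.

Final answer: 1784592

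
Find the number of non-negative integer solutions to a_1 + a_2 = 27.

Stars and bars with 27 stars and 1 bars:
C(27+2-1, 2-1) = C(28,1).

Final answer: C(28,1) = 28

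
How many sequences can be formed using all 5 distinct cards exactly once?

The number of ways to arrange 5 distinct objects is 5!.

Final answer: 5! = 120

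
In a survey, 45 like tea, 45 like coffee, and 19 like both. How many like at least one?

|A union B| = |A| + |B| - |A intersect B| = 45 + 45 - 19.

Final answer: 71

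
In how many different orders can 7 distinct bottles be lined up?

The number of ways to arrange 7 distinct objects is 7!.

Final answer: 7! = 5040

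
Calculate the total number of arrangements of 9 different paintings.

The number of ways to arrange 9 distinct objects is 9!.

Final answer: 9! = 362880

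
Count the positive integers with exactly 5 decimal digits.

First digit: 9 choices (1-9). Each of the remaining 4 digits: 10 choices.
Total: 9 x 10^4.

Final answer: 90000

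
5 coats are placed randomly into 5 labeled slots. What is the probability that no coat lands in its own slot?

Derangements satisfy D(n) = (n-1)(D(n-1) + D(n-2)), starting from D(0)=1, D(1)=0.
Building up: D(2)=1, D(3)=2, D(4)=9, D(5)=44.
Total arrangements: 5! = 120.
Probability = D(5)/5! = 11/30.

Final answer: D(5)/5! = 44/120 = 0.366667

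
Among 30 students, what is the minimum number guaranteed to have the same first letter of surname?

There are 26 possible values for first letter of surname. With 30 students and 26 categories, by pigeonhole: ceiling(30/26).

Final answer: 2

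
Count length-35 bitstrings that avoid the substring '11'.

Let a(n) count valid strings. If the last bit is 0 the prefix is any valid string of length n-1; if it is 1 the string must end in 01 with a valid prefix of length n-2. So a(n) = a(n-1) + a(n-2), a(1)=2, a(2)=3.
Iterating the recurrence: a(1)=2, a(2)=3, a(3)=5, a(4)=8, a(5)=13, a(6)=21, a(7)=34, a(8)=55, a(9)=89, a(10)=144, a(11)=233, a(12)=377, a(13)=610, a(14)=987, a(15)=1597, a(16)=2584, a(17)=4181, a(18)=6765, a(19)=10946, a(20)=17711, a(21)=28657, a(22)=46368, a(23)=75025, a(24)=121393, a(25)=196418, a(26)=317811, a(27)=514229, a(28)=832040, a(29)=1346269, a(30)=2178309, a(31)=3524578, a(32)=5702887, a(33)=9227465, a(34)=14930352, a(35)=24157817.

Final answer: 24157817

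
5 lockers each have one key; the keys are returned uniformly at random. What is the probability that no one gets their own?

Use the recurrence D(n) = (n-1)(D(n-1) + D(n-2)) with D(0)=1, D(1)=0.
Building up: D(2)=1, D(3)=2, D(4)=9, D(5)=44.
Total arrangements: 5! = 120.
Probability = D(5)/5! = 11/30.

Final answer: D(5)/5! = 44/120 = 0.366667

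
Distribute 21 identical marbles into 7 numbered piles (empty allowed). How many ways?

Stars and bars: C(n+k-1, k-1) = C(27,6).

Final answer: C(27,6) = 296010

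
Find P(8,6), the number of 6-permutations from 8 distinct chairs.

P(8,6) = 8!/(8-6)! = 8!/2!.

Final answer: P(8,6) = 20160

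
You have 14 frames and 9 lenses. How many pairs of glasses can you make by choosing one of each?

By the multiplication principle: 14 x 9.

Final answer: 126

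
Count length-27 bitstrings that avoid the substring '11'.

Let a(n) count valid strings. If the last bit is 0 the prefix is any valid string of length n-1; if it is 1 the string must end in 01 with a valid prefix of length n-2. So a(n) = a(n-1) + a(n-2), a(1)=2, a(2)=3.
Computing successive values: a(1)=2, a(2)=3, a(3)=5, a(4)=8, a(5)=13, a(6)=21, a(7)=34, a(8)=55, a(9)=89, a(10)=144, a(11)=233, a(12)=377, a(13)=610, a(14)=987, a(15)=1597, a(16)=2584, a(17)=4181, a(18)=6765, a(19)=10946, a(20)=17711, a(21)=28657, a(22)=46368, a(23)=75025, a(24)=121393, a(25)=196418, a(26)=317811, a(27)=514229.

Final answer: 514229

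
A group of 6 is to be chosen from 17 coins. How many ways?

C(17,6) = 17!/(6! x (17-6)!).

Final answer: C(17,6) = 12376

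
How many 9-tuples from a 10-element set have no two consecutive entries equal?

Let g(n) count such strings. g(1) = 10, and each valid string of length n-1 extends in 9 ways (any symbol but the last), so g(n) = 9 g(n-1).
Total: g(9) = 10 x 9^8.

Final answer: 10 x 9^{8} = 430467210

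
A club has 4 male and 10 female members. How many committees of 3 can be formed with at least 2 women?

Sum over valid woman counts:
C(10,2)C(4,1) = 180
C(10,3)C(4,0) = 120
Total: 180 + 120.

Final answer: 300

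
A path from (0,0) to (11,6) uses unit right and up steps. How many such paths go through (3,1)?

Paths (0,0)->(3,1): C(4,1) = 4.
Paths (3,1)->(11,6): C(13,5) = 1287.
By multiplication principle: 4 x 1287.

Final answer: 5148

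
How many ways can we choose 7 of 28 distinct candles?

C(28,7) = 28!/(7! x 21!).

Final answer: \binom{28}{7} = 1184040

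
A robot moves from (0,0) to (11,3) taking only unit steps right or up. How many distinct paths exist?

Each path has 11 right steps and 3 up steps in some order (14 steps total).
Choose which 3 of the 14 steps are up: C(14,3).

Final answer: C(14,3) = 364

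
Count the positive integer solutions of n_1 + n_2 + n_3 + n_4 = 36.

Substitute n'_i = n_i - 1 (so n'_i >= 0). Then sum n'_i = 36 - 4 = 32.
Stars and bars: C(32+4-1, 4-1) = C(35,3).

Final answer: C(35,3) = 6545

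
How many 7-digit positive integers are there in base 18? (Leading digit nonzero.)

Leading digit: 17 options (nonzero). Other 6 digit(s): 18 options each.
Total: 17 x 18^6.

Final answer: 578207808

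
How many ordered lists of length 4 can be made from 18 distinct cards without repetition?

P(18,4) = 18!/(18-4)! = 18!/14!.

Final answer: P(18,4) = 73440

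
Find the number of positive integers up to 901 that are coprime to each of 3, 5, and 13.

|div by 3|=300, |div by 5|=180, |div by 13|=69.
|div by 3&5|=60, |div by 3&13|=23, |div by 5&13|=13, |div by all|=4.
By inclusion-exclusion, divisible by at least one: 300+180+69-60-23-13+4 = 457.
Not divisible by any: 901 - 457.

Final answer: 444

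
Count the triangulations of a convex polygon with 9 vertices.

This is a standard Catalan-number count: the answer is C_n. Here n = 9 - 2 = 7.
C_n = (2n)!/(n!(n+1)!), so C_{7} = 14!/(7! x 8!) = C(14,7)/8 = 3432/8.

Final answer: C_{7} = 429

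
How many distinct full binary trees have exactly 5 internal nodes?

This is counted by the nth Catalan number C_n. Here n = 5.
C_n = (2n)!/(n!(n+1)!), so C_{5} = 10!/(5! x 6!) = C(10,5)/6 = 252/6.

Final answer: C_{5} = 42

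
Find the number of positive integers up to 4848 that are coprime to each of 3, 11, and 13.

|div by 3|=1616, |div by 11|=440, |div by 13|=372.
|div by 3&11|=146, |div by 3&13|=124, |div by 11&13|=33, |div by all|=11.
By inclusion-exclusion, divisible by at least one: 1616+440+372-146-124-33+11 = 2136.
Not divisible by any: 4848 - 2136.

Final answer: 2712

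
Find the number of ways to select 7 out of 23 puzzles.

C(23,7) = 23!/(7! x 16!).

Final answer: \binom{23}{7} = 245157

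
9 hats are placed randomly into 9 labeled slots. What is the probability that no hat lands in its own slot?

Derangements satisfy D(n) = (n-1)(D(n-1) + D(n-2)), starting from D(0)=1, D(1)=0.
Building up: D(2)=1, D(3)=2, D(4)=9, D(5)=44, D(6)=265, D(7)=1854, D(8)=14833, D(9)=133496.
Total arrangements: 9! = 362880.
Probability = D(9)/9! = 16687/45360.

Final answer: D(9)/9! = 133496/362880 = 0.367879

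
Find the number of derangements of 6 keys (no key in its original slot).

D(n) = (n-1)(D(n-1) + D(n-2)), D(0)=1, D(1)=0.
D(2) = 1 x (0 + 1) = 1
D(3) = 2 x (1 + 0) = 2
D(4) = 3 x (2 + 1) = 9
D(5) = 4 x (9 + 2) = 44
D(6) = 5 x (D(5) + D(4)) = 5 x (44 + 9)

Final answer: D(6) = 265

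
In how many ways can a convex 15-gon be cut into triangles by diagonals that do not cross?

This is counted by the nth Catalan number C_n. Here n = 15 - 2 = 13.
C_n = C(2n,n) - C(2n,n+1), so C_{13} = C(26,13) - C(26,14) = 10400600 - 9657700.

Final answer: C_{13} = 742900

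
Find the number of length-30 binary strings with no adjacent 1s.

A valid string ends in 0 (append to any length-(n-1) valid string) or in 01 (append to any length-(n-2) valid string), so a(n) = a(n-1) + a(n-2) with a(1)=2, a(2)=3.
Computing successive values: a(1)=2, a(2)=3, a(3)=5, a(4)=8, a(5)=13, a(6)=21, a(7)=34, a(8)=55, a(9)=89, a(10)=144, a(11)=233, a(12)=377, a(13)=610, a(14)=987, a(15)=1597, a(16)=2584, a(17)=4181, a(18)=6765, a(19)=10946, a(20)=17711, a(21)=28657, a(22)=46368, a(23)=75025, a(24)=121393, a(25)=196418, a(26)=317811, a(27)=514229, a(28)=832040, a(29)=1346269, a(30)=2178309.

Final answer: 2178309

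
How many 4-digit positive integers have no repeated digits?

First digit: 9 (not 0). Second: 9 (not first). Third: 8, etc.
Total: 9 x 9 x 8 x 7.

Final answer: 4536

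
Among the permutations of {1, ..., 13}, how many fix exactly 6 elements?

Choose which 6 elements are fixed: C(13,6) = 1716.
Derange the remaining 7 using D(j) = (j-1)(D(j-1) + D(j-2)), D(0)=1, D(1)=0: D(2)=1, D(3)=2, D(4)=9, D(5)=44, D(6)=265, D(7)=1854.
Total: 1716 x 1854.

Final answer: C(13,6) D(7) = 3181464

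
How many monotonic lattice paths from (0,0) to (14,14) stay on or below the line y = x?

Total monotonic paths to (14,14): C(28,14) = 40116600.
Paths that cross above y=x (reflection bijection): C(28,15) = 37442160.
Valid Dyck paths: 40116600 - 37442160.
(Equivalently, C_{14} = C(28,14)/15 = 40116600/15.)

Final answer: C_{14} = 2674440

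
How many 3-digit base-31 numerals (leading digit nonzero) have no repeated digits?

The leading digit has 30 choices (anything but zero); the next has 30 (anything but the first), then 29, and so on, one fewer each time.
Total: 30 x 30 x 29.

Final answer: 26100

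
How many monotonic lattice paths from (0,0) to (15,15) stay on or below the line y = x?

Total monotonic paths to (15,15): C(30,15) = 155117520.
By the reflection principle, paths that go above the diagonal number C(30,16) = 145422675.
Valid Dyck paths: 155117520 - 145422675.
(Equivalently, C_{15} = C(30,15)/16 = 155117520/16.)

Final answer: C_{15} = 9694845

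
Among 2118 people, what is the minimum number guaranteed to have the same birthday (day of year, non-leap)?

There are 365 possible values for birthday (day of year, non-leap). With 2118 people and 365 categories, by pigeonhole: ceiling(2118/365).

Final answer: 6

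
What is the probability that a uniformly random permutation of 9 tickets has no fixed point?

Derangements satisfy D(n) = (n-1)(D(n-1) + D(n-2)), starting from D(0)=1, D(1)=0.
Building up: D(2)=1, D(3)=2, D(4)=9, D(5)=44, D(6)=265, D(7)=1854, D(8)=14833, D(9)=133496.
Total arrangements: 9! = 362880.
Probability = D(9)/9! = 16687/45360.

Final answer: D(9)/9! = 133496/362880 = 0.367879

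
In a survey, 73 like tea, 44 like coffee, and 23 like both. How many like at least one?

|A union B| = |A| + |B| - |A intersect B| = 73 + 44 - 23.

Final answer: 94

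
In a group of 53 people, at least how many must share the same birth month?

There are 12 possible values for birth month. With 53 people and 12 categories, by pigeonhole: ceiling(53/12).

Final answer: 5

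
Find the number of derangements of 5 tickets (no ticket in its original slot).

Use the recurrence D(n) = (n-1)(D(n-1) + D(n-2)) with D(0)=1, D(1)=0.
D(2) = 1 x (0 + 1) = 1
D(3) = 2 x (1 + 0) = 2
D(4) = 3 x (2 + 1) = 9
D(5) = 4 x (D(4) + D(3)) = 4 x (9 + 2)

Final answer: D(5) = 44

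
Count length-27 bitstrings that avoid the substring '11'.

A valid string ends in 0 (append to any length-(n-1) valid string) or in 01 (append to any length-(n-2) valid string), so a(n) = a(n-1) + a(n-2) with a(1)=2, a(2)=3.
Computing successive values: a(1)=2, a(2)=3, a(3)=5, a(4)=8, a(5)=13, a(6)=21, a(7)=34, a(8)=55, a(9)=89, a(10)=144, a(11)=233, a(12)=377, a(13)=610, a(14)=987, a(15)=1597, a(16)=2584, a(17)=4181, a(18)=6765, a(19)=10946, a(20)=17711, a(21)=28657, a(22)=46368, a(23)=75025, a(24)=121393, a(25)=196418, a(26)=317811, a(27)=514229.

Final answer: 514229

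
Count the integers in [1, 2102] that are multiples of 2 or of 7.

Multiples of 2: 1051. Multiples of 7: 300. Of both (lcm=14): 150.
By inclusion-exclusion: 1051 + 300 - 150.

Final answer: 1201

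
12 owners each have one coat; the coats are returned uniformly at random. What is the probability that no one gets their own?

Use the recurrence D(n) = (n-1)(D(n-1) + D(n-2)) with D(0)=1, D(1)=0.
Building up: D(2)=1, D(3)=2, D(4)=9, D(5)=44, D(6)=265, D(7)=1854, D(8)=14833, D(9)=133496, D(10)=1334961, D(11)=14684570, D(12)=176214841.
Total arrangements: 12! = 479001600.
Probability = D(12)/12! = 16019531/43545600.

Final answer: D(12)/12! = 176214841/479001600 = 0.367879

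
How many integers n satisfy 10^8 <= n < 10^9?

These are the integers in [10^8, 10^9), so the count is 10^9 - 10^8 = 9 x 10^8.

Final answer: 900000000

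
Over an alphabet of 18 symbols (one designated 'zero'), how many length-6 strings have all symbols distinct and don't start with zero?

The leading digit has 17 choices (anything but zero); the next has 17 (anything but the first), then 16, and so on, one fewer each time.
Total: 17 x 17 x 16 x 15 x 14 x 13.

Final answer: 12623520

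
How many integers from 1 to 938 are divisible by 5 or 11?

Multiples of 5: 187. Multiples of 11: 85. Of both (lcm=55): 17.
By inclusion-exclusion: 187 + 85 - 17.

Final answer: 255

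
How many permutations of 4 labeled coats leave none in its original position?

D(n) = (n-1)(D(n-1) + D(n-2)), D(0)=1, D(1)=0.
D(2) = 1 x (0 + 1) = 1
D(3) = 2 x (1 + 0) = 2
D(4) = 3 x (D(3) + D(2)) = 3 x (2 + 1)

Final answer: D(4) = 9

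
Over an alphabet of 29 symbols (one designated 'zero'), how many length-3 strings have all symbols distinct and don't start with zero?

The leading digit has 28 choices (anything but zero); the next has 28 (anything but the first), then 27, and so on, one fewer each time.
Total: 28 x 28 x 27.

Final answer: 21168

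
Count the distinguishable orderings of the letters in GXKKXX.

Letters (G:1, K:2, X:3). Total letters: 6.
Permutations = 6!/(3! x 2!).

Final answer: 60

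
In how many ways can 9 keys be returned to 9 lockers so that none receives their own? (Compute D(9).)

Derangements satisfy D(n) = (n-1)(D(n-1) + D(n-2)), starting from D(0)=1, D(1)=0.
D(2) = 1 x (0 + 1) = 1
D(3) = 2 x (1 + 0) = 2
D(4) = 3 x (2 + 1) = 9
D(5) = 4 x (9 + 2) = 44
D(6) = 5 x (44 + 9) = 265
D(7) = 6 x (265 + 44) = 1854
D(8) = 7 x (1854 + 265) = 14833
D(9) = 8 x (D(8) + D(7)) = 8 x (14833 + 1854)

Final answer: D(9) = 133496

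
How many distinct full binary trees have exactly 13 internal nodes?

This is counted by the nth Catalan number C_n. Here n = 13.
Using C_0 = 1 and C_(k+1) = C_k x 2(2k+1)/(k+2), build up term by term: C_1=1, C_2=2, C_3=5, C_4=14, C_5=42, C_6=132, C_7=429, C_8=1430, C_9=4862, C_10=16796, C_11=58786, C_12=208012, C_13=742900.

Final answer: C_{13} = 742900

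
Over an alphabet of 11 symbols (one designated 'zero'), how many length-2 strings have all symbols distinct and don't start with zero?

First digit: 10 (nonzero). Second: 10 (not first). Third: 9, etc.
Total: 10 x 10.

Final answer: 100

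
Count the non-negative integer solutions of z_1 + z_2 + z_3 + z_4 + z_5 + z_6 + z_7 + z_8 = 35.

Stars and bars with 35 stars and 7 bars:
C(35+8-1, 8-1) = C(42,7).

Final answer: C(42,7) = 26978328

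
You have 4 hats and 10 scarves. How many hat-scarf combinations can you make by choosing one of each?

By the multiplication principle: 4 x 10.

Final answer: 40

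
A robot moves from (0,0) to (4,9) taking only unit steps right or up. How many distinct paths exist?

Each path has 4 right steps and 9 up steps in some order (13 steps total).
Choose which 9 of the 13 steps are up: C(13,9).

Final answer: C(13,9) = 715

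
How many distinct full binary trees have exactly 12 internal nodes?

The structures are counted by the Catalan number C_n. Here n = 12.
Using C_0 = 1 and C_(k+1) = C_k x 2(2k+1)/(k+2), build up term by term: C_1=1, C_2=2, C_3=5, C_4=14, C_5=42, C_6=132, C_7=429, C_8=1430, C_9=4862, C_10=16796, C_11=58786, C_12=208012.

Final answer: C_{12} = 208012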